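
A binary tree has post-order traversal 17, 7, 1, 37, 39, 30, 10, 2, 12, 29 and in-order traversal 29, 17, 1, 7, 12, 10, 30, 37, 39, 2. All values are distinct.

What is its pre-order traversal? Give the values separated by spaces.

The last element of post-order is the root; it splits in-order into left and right subtrees.
Root 29: left subtree has 0 nodes { }, right has 9 {17, 1, 7, 12, 10, 30, 37, 39, 2}.
  Root 12: left subtree has 3 nodes {17, 1, 7}, right has 5 {10, 30, 37, 39, 2}.
    Root 1: left subtree has 1 node {17}, right has 1 {7}.
    Root 2: left subtree has 4 nodes {10, 30, 37, 39}, right has 0 { }.
      Root 10: left subtree has 0 nodes { }, right has 3 {30, 37, 39}.
        Root 30: left subtree has 0 nodes { }, right has 2 {37, 39}.
          Root 39: left subtree has 1 node {37}, right has 0 { }.

29 12 1 17 7 2 10 30 39 37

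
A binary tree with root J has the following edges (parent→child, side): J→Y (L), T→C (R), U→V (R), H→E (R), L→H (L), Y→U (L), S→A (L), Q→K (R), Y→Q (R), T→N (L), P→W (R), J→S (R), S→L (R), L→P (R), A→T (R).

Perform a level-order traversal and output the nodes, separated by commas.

J, Y, S, U, Q, A, L, V, K, T, H, P, N, C, E, W

Level-order visits nodes level by level from the root, left to right within each level.
Level 0: J
Level 1: Y, S
Level 2: U, Q, A, L
Level 3: V, K, T, H, P
Level 4: N, C, E, W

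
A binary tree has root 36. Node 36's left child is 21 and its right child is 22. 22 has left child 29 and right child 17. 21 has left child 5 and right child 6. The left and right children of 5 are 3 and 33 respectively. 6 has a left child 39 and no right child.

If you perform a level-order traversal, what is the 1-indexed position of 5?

4

Level-order visits nodes level by level from the root, left to right within each level.
Level 0: 36
Level 1: 21, 22
Level 2: 5, 6, 29, 17
Level 3: 3, 33, 39
Full level-order sequence: 36, 21, 22, 5, 6, 29, 17, 3, 33, 39.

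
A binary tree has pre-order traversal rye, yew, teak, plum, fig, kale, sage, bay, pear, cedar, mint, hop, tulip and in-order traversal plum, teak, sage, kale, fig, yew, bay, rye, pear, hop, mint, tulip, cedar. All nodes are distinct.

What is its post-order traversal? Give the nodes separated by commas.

plum, sage, kale, fig, teak, bay, yew, hop, tulip, mint, cedar, pear, rye

The first element of pre-order is the root; it splits in-order into left and right subtrees.
Root rye: left subtree has 7 nodes {plum, teak, sage, kale, fig, yew, bay}, right has 5 {pear, hop, mint, tulip, cedar}.
  Root yew: left subtree has 5 nodes {plum, teak, sage, kale, fig}, right has 1 {bay}.
    Root teak: left subtree has 1 node {plum}, right has 3 {sage, kale, fig}.
      Root fig: left subtree has 2 nodes {sage, kale}, right has 0 { }.
        Root kale: left subtree has 1 node {sage}, right has 0 { }.
  Root pear: left subtree has 0 nodes { }, right has 4 {hop, mint, tulip, cedar}.
    Root cedar: left subtree has 3 nodes {hop, mint, tulip}, right has 0 { }.
      Root mint: left subtree has 1 node {hop}, right has 1 {tulip}.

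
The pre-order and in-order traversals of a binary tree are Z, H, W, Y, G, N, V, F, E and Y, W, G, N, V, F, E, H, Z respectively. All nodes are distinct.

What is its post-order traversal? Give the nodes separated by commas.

The first element of pre-order is the root; it splits in-order into left and right subtrees.
Root Z: left subtree has 8 nodes {Y, W, G, N, V, F, E, H}, right has 0 { }.
  Root H: left subtree has 7 nodes {Y, W, G, N, V, F, E}, right has 0 { }.
    Root W: left subtree has 1 node {Y}, right has 5 {G, N, V, F, E}.
      Root G: left subtree has 0 nodes { }, right has 4 {N, V, F, E}.
        Root N: left subtree has 0 nodes { }, right has 3 {V, F, E}.
          Root V: left subtree has 0 nodes { }, right has 2 {F, E}.
            Root F: left subtree has 0 nodes { }, right has 1 {E}.

Y, E, F, V, N, G, W, H, Z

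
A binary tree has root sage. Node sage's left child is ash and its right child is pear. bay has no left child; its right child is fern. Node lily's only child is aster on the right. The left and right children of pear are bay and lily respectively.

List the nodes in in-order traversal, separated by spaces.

ash sage bay fern pear lily aster

In-order visits the left subtree, then the node, then the right subtree.
At sage: go left to ash.
  ash is a leaf — visit ash.
Visit sage.
At sage: go right to pear.
  At pear: go left to bay.
    At bay: no left child.
    Visit bay.
    At bay: go right to fern.
      fern is a leaf — visit fern.
  Visit pear.
  At pear: go right to lily.
    At lily: no left child.
    Visit lily.
    At lily: go right to aster.
      aster is a leaf — visit aster.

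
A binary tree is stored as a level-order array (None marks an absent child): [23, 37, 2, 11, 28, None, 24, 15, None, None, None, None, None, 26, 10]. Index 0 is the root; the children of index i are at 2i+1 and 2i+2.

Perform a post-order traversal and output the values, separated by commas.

15, 11, 28, 37, 26, 10, 24, 2, 23

Post-order visits the left subtree, then the right subtree, then the node.
At 23: go left to 37.
  At 37: go left to 11.
    At 11: go left to 15.
      15 is a leaf — visit 15.
    At 11: no right child.
    Visit 11.
  At 37: go right to 28.
    28 is a leaf — visit 28.
  Visit 37.
At 23: go right to 2.
  At 2: no left child.
  At 2: go right to 24.
    At 24: go left to 26.
      26 is a leaf — visit 26.
    At 24: go right to 10.
      10 is a leaf — visit 10.
    Visit 24.
  Visit 2.
Visit 23.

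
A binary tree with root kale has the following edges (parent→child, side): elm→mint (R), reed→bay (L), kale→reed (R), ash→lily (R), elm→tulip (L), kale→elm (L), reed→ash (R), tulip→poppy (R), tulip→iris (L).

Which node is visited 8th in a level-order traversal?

Level-order visits nodes level by level from the root, left to right within each level.
Level 0: kale
Level 1: elm, reed
Level 2: tulip, mint, bay, ash
Level 3: iris, poppy, lily
Full level-order sequence: kale, elm, reed, tulip, mint, bay, ash, iris, poppy, lily.

iris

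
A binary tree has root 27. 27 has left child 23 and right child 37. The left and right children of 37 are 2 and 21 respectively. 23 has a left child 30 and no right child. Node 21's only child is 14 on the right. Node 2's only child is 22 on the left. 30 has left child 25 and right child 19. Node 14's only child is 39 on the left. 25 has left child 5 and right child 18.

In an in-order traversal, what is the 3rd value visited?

In-order visits the left subtree, then the node, then the right subtree.
At 27: go left to 23.
  At 23: go left to 30.
    At 30: go left to 25.
      At 25: go left to 5.
        5 is a leaf — visit 5.
      Visit 25.
      At 25: go right to 18.
        18 is a leaf — visit 18.
    Visit 30.
    At 30: go right to 19.
      19 is a leaf — visit 19.
  Visit 23.
  At 23: no right child.
Visit 27.
At 27: go right to 37.
  At 37: go left to 2.
    At 2: go left to 22.
      22 is a leaf — visit 22.
    Visit 2.
    At 2: no right child.
  Visit 37.
  At 37: go right to 21.
    At 21: no left child.
    Visit 21.
    At 21: go right to 14.
      At 14: go left to 39.
        39 is a leaf — visit 39.
      Visit 14.
      At 14: no right child.
Full in-order sequence: 5, 25, 18, 30, 19, 23, 27, 22, 2, 37, 21, 39, 14.

18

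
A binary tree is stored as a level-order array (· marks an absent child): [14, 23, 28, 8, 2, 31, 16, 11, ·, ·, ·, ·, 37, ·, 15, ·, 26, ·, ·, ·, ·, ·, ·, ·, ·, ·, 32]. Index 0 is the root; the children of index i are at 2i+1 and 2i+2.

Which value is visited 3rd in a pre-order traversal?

Pre-order visits the node, then its left subtree, then its right subtree.
Visit 14.
At 14: go left to 23.
  Visit 23.
  At 23: go left to 8.
    Visit 8.
    At 8: go left to 11.
      Visit 11.
      At 11: no left child.
      At 11: go right to 26.
        26 is a leaf — visit 26.
    At 8: no right child.
  At 23: go right to 2.
    2 is a leaf — visit 2.
At 14: go right to 28.
  Visit 28.
  At 28: go left to 31.
    Visit 31.
    At 31: no left child.
    At 31: go right to 37.
      Visit 37.
      At 37: no left child.
      At 37: go right to 32.
        32 is a leaf — visit 32.
  At 28: go right to 16.
    Visit 16.
    At 16: no left child.
    At 16: go right to 15.
      15 is a leaf — visit 15.
Full pre-order sequence: 14, 23, 8, 11, 26, 2, 28, 31, 37, 32, 16, 15.

8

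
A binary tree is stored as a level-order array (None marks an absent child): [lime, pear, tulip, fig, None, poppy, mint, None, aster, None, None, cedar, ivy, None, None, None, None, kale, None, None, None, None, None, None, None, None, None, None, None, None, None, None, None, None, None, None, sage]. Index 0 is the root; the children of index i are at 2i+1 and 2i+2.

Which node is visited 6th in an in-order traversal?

In-order visits the left subtree, then the node, then the right subtree.
At lime: go left to pear.
  At pear: go left to fig.
    At fig: no left child.
    Visit fig.
    At fig: go right to aster.
      At aster: go left to kale.
        At kale: no left child.
        Visit kale.
        At kale: go right to sage.
          sage is a leaf — visit sage.
      Visit aster.
      At aster: no right child.
  Visit pear.
  At pear: no right child.
Visit lime.
At lime: go right to tulip.
  At tulip: go left to poppy.
    At poppy: go left to cedar.
      cedar is a leaf — visit cedar.
    Visit poppy.
    At poppy: go right to ivy.
      ivy is a leaf — visit ivy.
  Visit tulip.
  At tulip: go right to mint.
    mint is a leaf — visit mint.
Full in-order sequence: fig, kale, sage, aster, pear, lime, cedar, poppy, ivy, tulip, mint.

lime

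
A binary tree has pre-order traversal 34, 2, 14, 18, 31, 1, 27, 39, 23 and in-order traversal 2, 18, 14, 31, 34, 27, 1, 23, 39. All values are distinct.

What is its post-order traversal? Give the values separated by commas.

18, 31, 14, 2, 27, 23, 39, 1, 34

The first element of pre-order is the root; it splits in-order into left and right subtrees.
Root 34: left subtree has 4 nodes {2, 18, 14, 31}, right has 4 {27, 1, 23, 39}.
  Root 2: left subtree has 0 nodes { }, right has 3 {18, 14, 31}.
    Root 14: left subtree has 1 node {18}, right has 1 {31}.
  Root 1: left subtree has 1 node {27}, right has 2 {23, 39}.
    Root 39: left subtree has 1 node {23}, right has 0 { }.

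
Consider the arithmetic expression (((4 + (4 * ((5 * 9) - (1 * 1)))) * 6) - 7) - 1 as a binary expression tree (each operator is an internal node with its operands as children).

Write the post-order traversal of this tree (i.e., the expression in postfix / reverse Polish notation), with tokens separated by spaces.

Post-order on an expression tree gives postfix notation: for each operator, emit left operand, right operand, then the operator.

4 4 5 9 * 1 1 * - * + 6 * 7 - 1 -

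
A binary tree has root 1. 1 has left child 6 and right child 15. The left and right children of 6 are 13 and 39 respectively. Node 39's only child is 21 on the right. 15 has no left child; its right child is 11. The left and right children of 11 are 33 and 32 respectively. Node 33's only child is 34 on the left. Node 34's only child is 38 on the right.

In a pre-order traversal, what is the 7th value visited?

11

Pre-order visits the node, then its left subtree, then its right subtree.
Visit 1.
At 1: go left to 6.
  Visit 6.
  At 6: go left to 13.
    13 is a leaf — visit 13.
  At 6: go right to 39.
    Visit 39.
    At 39: no left child.
    At 39: go right to 21.
      21 is a leaf — visit 21.
At 1: go right to 15.
  Visit 15.
  At 15: no left child.
  At 15: go right to 11.
    Visit 11.
    At 11: go left to 33.
      Visit 33.
      At 33: go left to 34.
        Visit 34.
        At 34: no left child.
        At 34: go right to 38.
          38 is a leaf — visit 38.
      At 33: no right child.
    At 11: go right to 32.
      32 is a leaf — visit 32.
Full pre-order sequence: 1, 6, 13, 39, 21, 15, 11, 33, 34, 38, 32.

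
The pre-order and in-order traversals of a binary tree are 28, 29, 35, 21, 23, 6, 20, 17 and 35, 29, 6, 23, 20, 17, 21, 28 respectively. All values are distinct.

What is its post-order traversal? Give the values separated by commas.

The first element of pre-order is the root; it splits in-order into left and right subtrees.
Root 28: left subtree has 7 nodes {35, 29, 6, 23, 20, 17, 21}, right has 0 { }.
  Root 29: left subtree has 1 node {35}, right has 5 {6, 23, 20, 17, 21}.
    Root 21: left subtree has 4 nodes {6, 23, 20, 17}, right has 0 { }.
      Root 23: left subtree has 1 node {6}, right has 2 {20, 17}.
        Root 20: left subtree has 0 nodes { }, right has 1 {17}.

35, 6, 17, 20, 23, 21, 29, 28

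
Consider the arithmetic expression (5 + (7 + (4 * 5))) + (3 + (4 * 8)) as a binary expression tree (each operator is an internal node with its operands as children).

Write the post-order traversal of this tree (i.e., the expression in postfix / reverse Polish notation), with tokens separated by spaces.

5 7 4 5 * + + 3 4 8 * + +

Post-order on an expression tree gives postfix notation: for each operator, emit left operand, right operand, then the operator.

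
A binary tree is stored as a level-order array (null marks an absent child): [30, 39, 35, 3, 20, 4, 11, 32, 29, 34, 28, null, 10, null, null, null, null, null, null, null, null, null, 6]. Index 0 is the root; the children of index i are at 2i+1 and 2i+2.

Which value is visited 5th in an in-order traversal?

In-order visits the left subtree, then the node, then the right subtree.
At 30: go left to 39.
  At 39: go left to 3.
    At 3: go left to 32.
      32 is a leaf — visit 32.
    Visit 3.
    At 3: go right to 29.
      29 is a leaf — visit 29.
  Visit 39.
  At 39: go right to 20.
    At 20: go left to 34.
      34 is a leaf — visit 34.
    Visit 20.
    At 20: go right to 28.
      At 28: no left child.
      Visit 28.
      At 28: go right to 6.
        6 is a leaf — visit 6.
Visit 30.
At 30: go right to 35.
  At 35: go left to 4.
    At 4: no left child.
    Visit 4.
    At 4: go right to 10.
      10 is a leaf — visit 10.
  Visit 35.
  At 35: go right to 11.
    11 is a leaf — visit 11.
Full in-order sequence: 32, 3, 29, 39, 34, 20, 28, 6, 30, 4, 10, 35, 11.

34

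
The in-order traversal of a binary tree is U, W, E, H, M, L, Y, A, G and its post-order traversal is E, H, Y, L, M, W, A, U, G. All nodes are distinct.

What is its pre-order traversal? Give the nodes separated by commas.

The last element of post-order is the root; it splits in-order into left and right subtrees.
Root G: left subtree has 8 nodes {U, W, E, H, M, L, Y, A}, right has 0 { }.
  Root U: left subtree has 0 nodes { }, right has 7 {W, E, H, M, L, Y, A}.
    Root A: left subtree has 6 nodes {W, E, H, M, L, Y}, right has 0 { }.
      Root W: left subtree has 0 nodes { }, right has 5 {E, H, M, L, Y}.
        Root M: left subtree has 2 nodes {E, H}, right has 2 {L, Y}.
          Root H: left subtree has 1 node {E}, right has 0 { }.
          Root L: left subtree has 0 nodes { }, right has 1 {Y}.

G, U, A, W, M, H, E, L, Y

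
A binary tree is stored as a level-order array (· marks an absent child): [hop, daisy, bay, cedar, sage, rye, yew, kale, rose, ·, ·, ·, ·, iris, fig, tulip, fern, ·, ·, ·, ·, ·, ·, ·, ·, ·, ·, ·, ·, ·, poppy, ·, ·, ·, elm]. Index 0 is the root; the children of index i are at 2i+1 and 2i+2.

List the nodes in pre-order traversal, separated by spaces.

hop daisy cedar kale tulip fern elm rose sage bay rye yew iris fig poppy

Pre-order visits the node, then its left subtree, then its right subtree.
Visit hop.
At hop: go left to daisy.
  Visit daisy.
  At daisy: go left to cedar.
    Visit cedar.
    At cedar: go left to kale.
      Visit kale.
      At kale: go left to tulip.
        tulip is a leaf — visit tulip.
      At kale: go right to fern.
        Visit fern.
        At fern: no left child.
        At fern: go right to elm.
          elm is a leaf — visit elm.
    At cedar: go right to rose.
      rose is a leaf — visit rose.
  At daisy: go right to sage.
    sage is a leaf — visit sage.
At hop: go right to bay.
  Visit bay.
  At bay: go left to rye.
    rye is a leaf — visit rye.
  At bay: go right to yew.
    Visit yew.
    At yew: go left to iris.
      iris is a leaf — visit iris.
    At yew: go right to fig.
      Visit fig.
      At fig: no left child.
      At fig: go right to poppy.
        poppy is a leaf — visit poppy.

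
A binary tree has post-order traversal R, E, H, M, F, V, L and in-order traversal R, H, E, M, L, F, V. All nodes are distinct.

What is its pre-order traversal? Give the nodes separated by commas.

L, M, H, R, E, V, F

The last element of post-order is the root; it splits in-order into left and right subtrees.
Root L: left subtree has 4 nodes {R, H, E, M}, right has 2 {F, V}.
  Root M: left subtree has 3 nodes {R, H, E}, right has 0 { }.
    Root H: left subtree has 1 node {R}, right has 1 {E}.
  Root V: left subtree has 1 node {F}, right has 0 { }.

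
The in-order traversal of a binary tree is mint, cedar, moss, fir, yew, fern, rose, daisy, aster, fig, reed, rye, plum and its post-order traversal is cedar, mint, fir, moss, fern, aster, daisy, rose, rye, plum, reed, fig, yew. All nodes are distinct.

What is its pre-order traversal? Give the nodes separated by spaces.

yew moss mint cedar fir fig rose fern daisy aster reed plum rye

The last element of post-order is the root; it splits in-order into left and right subtrees.
Root yew: left subtree has 4 nodes {mint, cedar, moss, fir}, right has 8 {fern, rose, daisy, aster, fig, reed, rye, plum}.
  Root moss: left subtree has 2 nodes {mint, cedar}, right has 1 {fir}.
    Root mint: left subtree has 0 nodes { }, right has 1 {cedar}.
  Root fig: left subtree has 4 nodes {fern, rose, daisy, aster}, right has 3 {reed, rye, plum}.
    Root rose: left subtree has 1 node {fern}, right has 2 {daisy, aster}.
      Root daisy: left subtree has 0 nodes { }, right has 1 {aster}.
    Root reed: left subtree has 0 nodes { }, right has 2 {rye, plum}.
      Root plum: left subtree has 1 node {rye}, right has 0 { }.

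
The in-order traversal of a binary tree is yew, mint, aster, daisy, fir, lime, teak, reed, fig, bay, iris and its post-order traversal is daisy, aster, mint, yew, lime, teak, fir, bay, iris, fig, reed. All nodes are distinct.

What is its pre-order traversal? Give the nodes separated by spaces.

The last element of post-order is the root; it splits in-order into left and right subtrees.
Root reed: left subtree has 7 nodes {yew, mint, aster, daisy, fir, lime, teak}, right has 3 {fig, bay, iris}.
  Root fir: left subtree has 4 nodes {yew, mint, aster, daisy}, right has 2 {lime, teak}.
    Root yew: left subtree has 0 nodes { }, right has 3 {mint, aster, daisy}.
      Root mint: left subtree has 0 nodes { }, right has 2 {aster, daisy}.
        Root aster: left subtree has 0 nodes { }, right has 1 {daisy}.
    Root teak: left subtree has 1 node {lime}, right has 0 { }.
  Root fig: left subtree has 0 nodes { }, right has 2 {bay, iris}.
    Root iris: left subtree has 1 node {bay}, right has 0 { }.

reed fir yew mint aster daisy teak lime fig iris bay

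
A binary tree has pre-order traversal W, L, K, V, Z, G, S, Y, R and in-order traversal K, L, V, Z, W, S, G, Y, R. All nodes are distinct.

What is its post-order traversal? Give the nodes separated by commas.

The first element of pre-order is the root; it splits in-order into left and right subtrees.
Root W: left subtree has 4 nodes {K, L, V, Z}, right has 4 {S, G, Y, R}.
  Root L: left subtree has 1 node {K}, right has 2 {V, Z}.
    Root V: left subtree has 0 nodes { }, right has 1 {Z}.
  Root G: left subtree has 1 node {S}, right has 2 {Y, R}.
    Root Y: left subtree has 0 nodes { }, right has 1 {R}.

K, Z, V, L, S, R, Y, G, W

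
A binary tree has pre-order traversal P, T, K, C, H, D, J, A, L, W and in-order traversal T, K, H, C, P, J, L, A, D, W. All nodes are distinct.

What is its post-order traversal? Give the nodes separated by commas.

H, C, K, T, L, A, J, W, D, P

The first element of pre-order is the root; it splits in-order into left and right subtrees.
Root P: left subtree has 4 nodes {T, K, H, C}, right has 5 {J, L, A, D, W}.
  Root T: left subtree has 0 nodes { }, right has 3 {K, H, C}.
    Root K: left subtree has 0 nodes { }, right has 2 {H, C}.
      Root C: left subtree has 1 node {H}, right has 0 { }.
  Root D: left subtree has 3 nodes {J, L, A}, right has 1 {W}.
    Root J: left subtree has 0 nodes { }, right has 2 {L, A}.
      Root A: left subtree has 1 node {L}, right has 0 { }.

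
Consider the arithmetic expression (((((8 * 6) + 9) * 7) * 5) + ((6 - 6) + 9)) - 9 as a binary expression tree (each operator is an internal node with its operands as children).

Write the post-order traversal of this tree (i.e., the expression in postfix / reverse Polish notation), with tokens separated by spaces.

8 6 * 9 + 7 * 5 * 6 6 - 9 + + 9 -

Post-order on an expression tree gives postfix notation: for each operator, emit left operand, right operand, then the operator.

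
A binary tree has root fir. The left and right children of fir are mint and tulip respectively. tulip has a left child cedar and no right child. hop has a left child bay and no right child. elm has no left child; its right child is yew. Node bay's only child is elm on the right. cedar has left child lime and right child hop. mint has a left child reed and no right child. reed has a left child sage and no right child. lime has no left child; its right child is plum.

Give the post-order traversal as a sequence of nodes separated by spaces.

Post-order visits the left subtree, then the right subtree, then the node.
At fir: go left to mint.
  At mint: go left to reed.
    At reed: go left to sage.
      sage is a leaf — visit sage.
    At reed: no right child.
    Visit reed.
  At mint: no right child.
  Visit mint.
At fir: go right to tulip.
  At tulip: go left to cedar.
    At cedar: go left to lime.
      At lime: no left child.
      At lime: go right to plum.
        plum is a leaf — visit plum.
      Visit lime.
    At cedar: go right to hop.
      At hop: go left to bay.
        At bay: no left child.
        At bay: go right to elm.
          At elm: no left child.
          At elm: go right to yew.
            yew is a leaf — visit yew.
          Visit elm.
        Visit bay.
      At hop: no right child.
      Visit hop.
    Visit cedar.
  At tulip: no right child.
  Visit tulip.
Visit fir.

sage reed mint plum lime yew elm bay hop cedar tulip fir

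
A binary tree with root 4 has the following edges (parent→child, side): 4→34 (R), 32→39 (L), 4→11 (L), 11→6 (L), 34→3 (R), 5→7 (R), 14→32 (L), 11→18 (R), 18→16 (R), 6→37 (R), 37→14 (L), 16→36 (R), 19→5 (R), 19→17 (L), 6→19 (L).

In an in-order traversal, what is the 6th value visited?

39

In-order visits the left subtree, then the node, then the right subtree.
At 4: go left to 11.
  At 11: go left to 6.
    At 6: go left to 19.
      At 19: go left to 17.
        17 is a leaf — visit 17.
      Visit 19.
      At 19: go right to 5.
        At 5: no left child.
        Visit 5.
        At 5: go right to 7.
          7 is a leaf — visit 7.
    Visit 6.
    At 6: go right to 37.
      At 37: go left to 14.
        At 14: go left to 32.
          At 32: go left to 39.
            39 is a leaf — visit 39.
          Visit 32.
          At 32: no right child.
        Visit 14.
        At 14: no right child.
      Visit 37.
      At 37: no right child.
  Visit 11.
  At 11: go right to 18.
    At 18: no left child.
    Visit 18.
    At 18: go right to 16.
      At 16: no left child.
      Visit 16.
      At 16: go right to 36.
        36 is a leaf — visit 36.
Visit 4.
At 4: go right to 34.
  At 34: no left child.
  Visit 34.
  At 34: go right to 3.
    3 is a leaf — visit 3.
Full in-order sequence: 17, 19, 5, 7, 6, 39, 32, 14, 37, 11, 18, 16, 36, 4, 34, 3.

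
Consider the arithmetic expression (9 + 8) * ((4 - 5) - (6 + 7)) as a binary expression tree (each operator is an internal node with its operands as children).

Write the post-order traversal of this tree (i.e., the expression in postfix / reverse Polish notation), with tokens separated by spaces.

9 8 + 4 5 - 6 7 + - *

Post-order on an expression tree gives postfix notation: for each operator, emit left operand, right operand, then the operator.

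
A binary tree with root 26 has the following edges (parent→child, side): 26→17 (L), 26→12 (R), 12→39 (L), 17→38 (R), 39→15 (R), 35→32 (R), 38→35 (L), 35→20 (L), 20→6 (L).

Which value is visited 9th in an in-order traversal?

15

In-order visits the left subtree, then the node, then the right subtree.
At 26: go left to 17.
  At 17: no left child.
  Visit 17.
  At 17: go right to 38.
    At 38: go left to 35.
      At 35: go left to 20.
        At 20: go left to 6.
          6 is a leaf — visit 6.
        Visit 20.
        At 20: no right child.
      Visit 35.
      At 35: go right to 32.
        32 is a leaf — visit 32.
    Visit 38.
    At 38: no right child.
Visit 26.
At 26: go right to 12.
  At 12: go left to 39.
    At 39: no left child.
    Visit 39.
    At 39: go right to 15.
      15 is a leaf — visit 15.
  Visit 12.
  At 12: no right child.
Full in-order sequence: 17, 6, 20, 35, 32, 38, 26, 39, 15, 12.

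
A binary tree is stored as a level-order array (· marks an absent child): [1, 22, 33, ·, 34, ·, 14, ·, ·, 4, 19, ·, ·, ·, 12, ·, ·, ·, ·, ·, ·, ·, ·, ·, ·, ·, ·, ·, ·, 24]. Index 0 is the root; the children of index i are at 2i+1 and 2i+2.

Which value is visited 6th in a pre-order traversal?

33

Pre-order visits the node, then its left subtree, then its right subtree.
Visit 1.
At 1: go left to 22.
  Visit 22.
  At 22: no left child.
  At 22: go right to 34.
    Visit 34.
    At 34: go left to 4.
      4 is a leaf — visit 4.
    At 34: go right to 19.
      19 is a leaf — visit 19.
At 1: go right to 33.
  Visit 33.
  At 33: no left child.
  At 33: go right to 14.
    Visit 14.
    At 14: no left child.
    At 14: go right to 12.
      Visit 12.
      At 12: go left to 24.
        24 is a leaf — visit 24.
      At 12: no right child.
Full pre-order sequence: 1, 22, 34, 4, 19, 33, 14, 12, 24.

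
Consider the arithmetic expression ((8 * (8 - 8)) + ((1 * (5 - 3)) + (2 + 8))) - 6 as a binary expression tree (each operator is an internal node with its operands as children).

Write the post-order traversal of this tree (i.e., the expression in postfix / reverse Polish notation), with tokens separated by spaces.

8 8 8 - * 1 5 3 - * 2 8 + + + 6 -

Post-order on an expression tree gives postfix notation: for each operator, emit left operand, right operand, then the operator.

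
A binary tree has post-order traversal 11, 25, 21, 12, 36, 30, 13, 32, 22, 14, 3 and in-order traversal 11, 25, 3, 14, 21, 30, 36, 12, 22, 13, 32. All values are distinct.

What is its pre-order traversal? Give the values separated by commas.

The last element of post-order is the root; it splits in-order into left and right subtrees.
Root 3: left subtree has 2 nodes {11, 25}, right has 8 {14, 21, 30, 36, 12, 22, 13, 32}.
  Root 25: left subtree has 1 node {11}, right has 0 { }.
  Root 14: left subtree has 0 nodes { }, right has 7 {21, 30, 36, 12, 22, 13, 32}.
    Root 22: left subtree has 4 nodes {21, 30, 36, 12}, right has 2 {13, 32}.
      Root 30: left subtree has 1 node {21}, right has 2 {36, 12}.
        Root 36: left subtree has 0 nodes { }, right has 1 {12}.
      Root 32: left subtree has 1 node {13}, right has 0 { }.

3, 25, 11, 14, 22, 30, 21, 36, 12, 32, 13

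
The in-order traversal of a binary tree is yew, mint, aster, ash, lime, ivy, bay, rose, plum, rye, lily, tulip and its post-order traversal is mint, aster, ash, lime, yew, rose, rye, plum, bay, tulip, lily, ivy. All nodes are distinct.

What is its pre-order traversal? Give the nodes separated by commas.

The last element of post-order is the root; it splits in-order into left and right subtrees.
Root ivy: left subtree has 5 nodes {yew, mint, aster, ash, lime}, right has 6 {bay, rose, plum, rye, lily, tulip}.
  Root yew: left subtree has 0 nodes { }, right has 4 {mint, aster, ash, lime}.
    Root lime: left subtree has 3 nodes {mint, aster, ash}, right has 0 { }.
      Root ash: left subtree has 2 nodes {mint, aster}, right has 0 { }.
        Root aster: left subtree has 1 node {mint}, right has 0 { }.
  Root lily: left subtree has 4 nodes {bay, rose, plum, rye}, right has 1 {tulip}.
    Root bay: left subtree has 0 nodes { }, right has 3 {rose, plum, rye}.
      Root plum: left subtree has 1 node {rose}, right has 1 {rye}.

ivy, yew, lime, ash, aster, mint, lily, bay, plum, rose, rye, tulip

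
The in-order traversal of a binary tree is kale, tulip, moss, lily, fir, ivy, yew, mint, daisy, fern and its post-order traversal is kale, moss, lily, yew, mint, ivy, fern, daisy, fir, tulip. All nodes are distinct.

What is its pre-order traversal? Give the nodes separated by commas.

The last element of post-order is the root; it splits in-order into left and right subtrees.
Root tulip: left subtree has 1 node {kale}, right has 8 {moss, lily, fir, ivy, yew, mint, daisy, fern}.
  Root fir: left subtree has 2 nodes {moss, lily}, right has 5 {ivy, yew, mint, daisy, fern}.
    Root lily: left subtree has 1 node {moss}, right has 0 { }.
    Root daisy: left subtree has 3 nodes {ivy, yew, mint}, right has 1 {fern}.
      Root ivy: left subtree has 0 nodes { }, right has 2 {yew, mint}.
        Root mint: left subtree has 1 node {yew}, right has 0 { }.

tulip, kale, fir, lily, moss, daisy, ivy, mint, yew, fern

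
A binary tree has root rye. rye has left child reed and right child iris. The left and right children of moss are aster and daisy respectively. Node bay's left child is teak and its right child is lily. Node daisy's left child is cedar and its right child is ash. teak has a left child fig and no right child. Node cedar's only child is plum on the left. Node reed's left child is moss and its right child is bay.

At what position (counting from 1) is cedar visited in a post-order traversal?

Post-order visits the left subtree, then the right subtree, then the node.
At rye: go left to reed.
  At reed: go left to moss.
    At moss: go left to aster.
      aster is a leaf — visit aster.
    At moss: go right to daisy.
      At daisy: go left to cedar.
        At cedar: go left to plum.
          plum is a leaf — visit plum.
        At cedar: no right child.
        Visit cedar.
      At daisy: go right to ash.
        ash is a leaf — visit ash.
      Visit daisy.
    Visit moss.
  At reed: go right to bay.
    At bay: go left to teak.
      At teak: go left to fig.
        fig is a leaf — visit fig.
      At teak: no right child.
      Visit teak.
    At bay: go right to lily.
      lily is a leaf — visit lily.
    Visit bay.
  Visit reed.
At rye: go right to iris.
  iris is a leaf — visit iris.
Visit rye.
Full post-order sequence: aster, plum, cedar, ash, daisy, moss, fig, teak, lily, bay, reed, iris, rye.

3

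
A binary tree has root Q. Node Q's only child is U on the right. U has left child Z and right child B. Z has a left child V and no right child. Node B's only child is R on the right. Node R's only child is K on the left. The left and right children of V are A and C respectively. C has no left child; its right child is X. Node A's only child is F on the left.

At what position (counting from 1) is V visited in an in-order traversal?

In-order visits the left subtree, then the node, then the right subtree.
At Q: no left child.
Visit Q.
At Q: go right to U.
  At U: go left to Z.
    At Z: go left to V.
      At V: go left to A.
        At A: go left to F.
          F is a leaf — visit F.
        Visit A.
        At A: no right child.
      Visit V.
      At V: go right to C.
        At C: no left child.
        Visit C.
        At C: go right to X.
          X is a leaf — visit X.
    Visit Z.
    At Z: no right child.
  Visit U.
  At U: go right to B.
    At B: no left child.
    Visit B.
    At B: go right to R.
      At R: go left to K.
        K is a leaf — visit K.
      Visit R.
      At R: no right child.
Full in-order sequence: Q, F, A, V, C, X, Z, U, B, K, R.

4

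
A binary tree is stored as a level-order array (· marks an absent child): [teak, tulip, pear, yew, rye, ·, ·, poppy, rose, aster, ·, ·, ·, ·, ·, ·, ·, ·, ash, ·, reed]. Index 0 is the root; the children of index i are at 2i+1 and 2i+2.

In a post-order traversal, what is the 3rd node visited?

Post-order visits the left subtree, then the right subtree, then the node.
At teak: go left to tulip.
  At tulip: go left to yew.
    At yew: go left to poppy.
      poppy is a leaf — visit poppy.
    At yew: go right to rose.
      At rose: no left child.
      At rose: go right to ash.
        ash is a leaf — visit ash.
      Visit rose.
    Visit yew.
  At tulip: go right to rye.
    At rye: go left to aster.
      At aster: no left child.
      At aster: go right to reed.
        reed is a leaf — visit reed.
      Visit aster.
    At rye: no right child.
    Visit rye.
  Visit tulip.
At teak: go right to pear.
  pear is a leaf — visit pear.
Visit teak.
Full post-order sequence: poppy, ash, rose, yew, reed, aster, rye, tulip, pear, teak.

rose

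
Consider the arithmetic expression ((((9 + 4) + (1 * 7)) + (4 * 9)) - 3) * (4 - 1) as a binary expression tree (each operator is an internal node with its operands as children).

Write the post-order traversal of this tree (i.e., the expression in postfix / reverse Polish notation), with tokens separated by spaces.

9 4 + 1 7 * + 4 9 * + 3 - 4 1 - *

Post-order on an expression tree gives postfix notation: for each operator, emit left operand, right operand, then the operator.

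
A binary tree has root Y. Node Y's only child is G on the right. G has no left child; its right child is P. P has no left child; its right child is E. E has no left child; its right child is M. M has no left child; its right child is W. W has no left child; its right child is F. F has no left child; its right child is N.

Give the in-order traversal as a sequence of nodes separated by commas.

In-order visits the left subtree, then the node, then the right subtree.
At Y: no left child.
Visit Y.
At Y: go right to G.
  At G: no left child.
  Visit G.
  At G: go right to P.
    At P: no left child.
    Visit P.
    At P: go right to E.
      At E: no left child.
      Visit E.
      At E: go right to M.
        At M: no left child.
        Visit M.
        At M: go right to W.
          At W: no left child.
          Visit W.
          At W: go right to F.
            At F: no left child.
            Visit F.
            At F: go right to N.
              N is a leaf — visit N.

Y, G, P, E, M, W, F, N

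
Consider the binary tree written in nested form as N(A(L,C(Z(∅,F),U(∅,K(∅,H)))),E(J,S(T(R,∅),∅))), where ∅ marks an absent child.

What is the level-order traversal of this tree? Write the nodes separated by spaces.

Level-order visits nodes level by level from the root, left to right within each level.
Level 0: N
Level 1: A, E
Level 2: L, C, J, S
Level 3: Z, U, T
Level 4: F, K, R
Level 5: H

N A E L C J S Z U T F K R H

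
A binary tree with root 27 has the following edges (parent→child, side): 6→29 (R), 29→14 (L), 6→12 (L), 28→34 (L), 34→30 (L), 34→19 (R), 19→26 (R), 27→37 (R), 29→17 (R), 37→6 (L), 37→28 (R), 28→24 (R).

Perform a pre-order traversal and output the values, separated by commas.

Pre-order visits the node, then its left subtree, then its right subtree.
Visit 27.
At 27: no left child.
At 27: go right to 37.
  Visit 37.
  At 37: go left to 6.
    Visit 6.
    At 6: go left to 12.
      12 is a leaf — visit 12.
    At 6: go right to 29.
      Visit 29.
      At 29: go left to 14.
        14 is a leaf — visit 14.
      At 29: go right to 17.
        17 is a leaf — visit 17.
  At 37: go right to 28.
    Visit 28.
    At 28: go left to 34.
      Visit 34.
      At 34: go left to 30.
        30 is a leaf — visit 30.
      At 34: go right to 19.
        Visit 19.
        At 19: no left child.
        At 19: go right to 26.
          26 is a leaf — visit 26.
    At 28: go right to 24.
      24 is a leaf — visit 24.

27, 37, 6, 12, 29, 14, 17, 28, 34, 30, 19, 26, 24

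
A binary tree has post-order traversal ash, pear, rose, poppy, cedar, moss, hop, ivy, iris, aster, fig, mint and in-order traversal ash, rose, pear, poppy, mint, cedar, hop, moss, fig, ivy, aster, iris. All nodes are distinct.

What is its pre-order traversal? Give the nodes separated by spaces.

The last element of post-order is the root; it splits in-order into left and right subtrees.
Root mint: left subtree has 4 nodes {ash, rose, pear, poppy}, right has 7 {cedar, hop, moss, fig, ivy, aster, iris}.
  Root poppy: left subtree has 3 nodes {ash, rose, pear}, right has 0 { }.
    Root rose: left subtree has 1 node {ash}, right has 1 {pear}.
  Root fig: left subtree has 3 nodes {cedar, hop, moss}, right has 3 {ivy, aster, iris}.
    Root hop: left subtree has 1 node {cedar}, right has 1 {moss}.
    Root aster: left subtree has 1 node {ivy}, right has 1 {iris}.

mint poppy rose ash pear fig hop cedar moss aster ivy iris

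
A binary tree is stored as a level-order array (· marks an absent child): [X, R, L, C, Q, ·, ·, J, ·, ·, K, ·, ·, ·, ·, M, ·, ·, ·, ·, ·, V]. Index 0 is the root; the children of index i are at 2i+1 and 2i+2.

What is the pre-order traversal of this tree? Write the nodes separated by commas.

Pre-order visits the node, then its left subtree, then its right subtree.
Visit X.
At X: go left to R.
  Visit R.
  At R: go left to C.
    Visit C.
    At C: go left to J.
      Visit J.
      At J: go left to M.
        M is a leaf — visit M.
      At J: no right child.
    At C: no right child.
  At R: go right to Q.
    Visit Q.
    At Q: no left child.
    At Q: go right to K.
      Visit K.
      At K: go left to V.
        V is a leaf — visit V.
      At K: no right child.
At X: go right to L.
  L is a leaf — visit L.

X, R, C, J, M, Q, K, V, L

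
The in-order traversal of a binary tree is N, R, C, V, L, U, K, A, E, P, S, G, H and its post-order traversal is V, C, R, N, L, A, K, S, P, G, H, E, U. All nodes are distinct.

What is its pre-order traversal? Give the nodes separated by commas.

U, L, N, R, C, V, E, K, A, H, G, P, S

The last element of post-order is the root; it splits in-order into left and right subtrees.
Root U: left subtree has 5 nodes {N, R, C, V, L}, right has 7 {K, A, E, P, S, G, H}.
  Root L: left subtree has 4 nodes {N, R, C, V}, right has 0 { }.
    Root N: left subtree has 0 nodes { }, right has 3 {R, C, V}.
      Root R: left subtree has 0 nodes { }, right has 2 {C, V}.
        Root C: left subtree has 0 nodes { }, right has 1 {V}.
  Root E: left subtree has 2 nodes {K, A}, right has 4 {P, S, G, H}.
    Root K: left subtree has 0 nodes { }, right has 1 {A}.
    Root H: left subtree has 3 nodes {P, S, G}, right has 0 { }.
      Root G: left subtree has 2 nodes {P, S}, right has 0 { }.
        Root P: left subtree has 0 nodes { }, right has 1 {S}.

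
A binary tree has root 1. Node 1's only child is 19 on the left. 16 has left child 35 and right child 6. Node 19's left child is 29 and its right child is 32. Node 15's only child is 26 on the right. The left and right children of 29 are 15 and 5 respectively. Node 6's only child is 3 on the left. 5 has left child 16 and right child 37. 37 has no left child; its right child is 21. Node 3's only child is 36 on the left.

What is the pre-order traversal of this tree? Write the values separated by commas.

1, 19, 29, 15, 26, 5, 16, 35, 6, 3, 36, 37, 21, 32

Pre-order visits the node, then its left subtree, then its right subtree.
Visit 1.
At 1: go left to 19.
  Visit 19.
  At 19: go left to 29.
    Visit 29.
    At 29: go left to 15.
      Visit 15.
      At 15: no left child.
      At 15: go right to 26.
        26 is a leaf — visit 26.
    At 29: go right to 5.
      Visit 5.
      At 5: go left to 16.
        Visit 16.
        At 16: go left to 35.
          35 is a leaf — visit 35.
        At 16: go right to 6.
          Visit 6.
          At 6: go left to 3.
            Visit 3.
            At 3: go left to 36.
              36 is a leaf — visit 36.
            At 3: no right child.
          At 6: no right child.
      At 5: go right to 37.
        Visit 37.
        At 37: no left child.
        At 37: go right to 21.
          21 is a leaf — visit 21.
  At 19: go right to 32.
    32 is a leaf — visit 32.
At 1: no right child.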